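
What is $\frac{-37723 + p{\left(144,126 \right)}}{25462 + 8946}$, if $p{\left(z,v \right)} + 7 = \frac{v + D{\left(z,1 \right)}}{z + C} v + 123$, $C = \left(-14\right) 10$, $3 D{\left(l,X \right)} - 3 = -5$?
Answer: $- \frac{33659}{34408} \approx -0.97823$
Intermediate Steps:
$D{\left(l,X \right)} = - \frac{2}{3}$ ($D{\left(l,X \right)} = 1 + \frac{1}{3} \left(-5\right) = 1 - \frac{5}{3} = - \frac{2}{3}$)
$C = -140$
$p{\left(z,v \right)} = 116 + \frac{v \left(- \frac{2}{3} + v\right)}{-140 + z}$ ($p{\left(z,v \right)} = -7 + \left(\frac{v - \frac{2}{3}}{z - 140} v + 123\right) = -7 + \left(\frac{- \frac{2}{3} + v}{-140 + z} v + 123\right) = -7 + \left(\frac{v \left(- \frac{2}{3} + v\right)}{-140 + z} + 123\right) = -7 + \left(123 + \frac{v \left(- \frac{2}{3} + v\right)}{-140 + z}\right) = 116 + \frac{v \left(- \frac{2}{3} + v\right)}{-140 + z}$)
$\frac{-37723 + p{\left(144,126 \right)}}{25462 + 8946} = \frac{-37723 + \frac{-16240 + 126^{2} + 116 \cdot 144 - 84}{-140 + 144}}{25462 + 8946} = \frac{-37723 + \frac{-16240 + 15876 + 16704 - 84}{4}}{34408} = \left(-37723 + \frac{1}{4} \cdot 16256\right) \frac{1}{34408} = \left(-37723 + 4064\right) \frac{1}{34408} = \left(-33659\right) \frac{1}{34408} = - \frac{33659}{34408}$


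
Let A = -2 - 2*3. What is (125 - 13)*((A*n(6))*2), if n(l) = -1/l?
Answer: 896/3 ≈ 298.67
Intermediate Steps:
A = -8 (A = -2 - 6 = -8)
(125 - 13)*((A*n(6))*2) = (125 - 13)*(-(-8)/6*2) = 112*(-(-8)/6*2) = 112*(-8*(-1/6)*2) = 112*((4/3)*2) = 112*(8/3) = 896/3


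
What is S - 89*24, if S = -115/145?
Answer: -61967/29 ≈ -2136.8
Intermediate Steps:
S = -23/29 (S = -115*1/145 = -23/29 ≈ -0.79310)
S - 89*24 = -23/29 - 89*24 = -23/29 - 2136 = -61967/29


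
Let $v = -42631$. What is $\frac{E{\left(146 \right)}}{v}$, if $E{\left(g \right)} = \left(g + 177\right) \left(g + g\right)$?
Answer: $- \frac{94316}{42631} \approx -2.2124$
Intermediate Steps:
$E{\left(g \right)} = 2 g \left(177 + g\right)$ ($E{\left(g \right)} = \left(177 + g\right) 2 g = 2 g \left(177 + g\right)$)
$\frac{E{\left(146 \right)}}{v} = \frac{2 \cdot 146 \left(177 + 146\right)}{-42631} = 2 \cdot 146 \cdot 323 \left(- \frac{1}{42631}\right) = 94316 \left(- \frac{1}{42631}\right) = - \frac{94316}{42631}$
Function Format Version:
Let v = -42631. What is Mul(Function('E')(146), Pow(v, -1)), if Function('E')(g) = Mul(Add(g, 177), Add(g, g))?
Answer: Rational(-94316, 42631) ≈ -2.2124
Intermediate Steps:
Function('E')(g) = Mul(2, g, Add(177, g)) (Function('E')(g) = Mul(Add(177, g), Mul(2, g)) = Mul(2, g, Add(177, g)))
Mul(Function('E')(146), Pow(v, -1)) = Mul(Mul(2, 146, Add(177, 146)), Pow(-42631, -1)) = Mul(Mul(2, 146, 323), Rational(-1, 42631)) = Mul(94316, Rational(-1, 42631)) = Rational(-94316, 42631)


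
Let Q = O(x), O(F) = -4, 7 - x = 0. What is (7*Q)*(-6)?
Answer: 168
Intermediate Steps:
x = 7 (x = 7 - 1*0 = 7 + 0 = 7)
Q = -4
(7*Q)*(-6) = (7*(-4))*(-6) = -28*(-6) = 168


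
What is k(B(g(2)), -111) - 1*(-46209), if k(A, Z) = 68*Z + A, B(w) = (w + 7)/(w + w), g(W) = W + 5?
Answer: 38662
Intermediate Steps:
g(W) = 5 + W
B(w) = (7 + w)/(2*w) (B(w) = (7 + w)/((2*w)) = (7 + w)*(1/(2*w)) = (7 + w)/(2*w))
k(A, Z) = A + 68*Z
k(B(g(2)), -111) - 1*(-46209) = ((7 + (5 + 2))/(2*(5 + 2)) + 68*(-111)) - 1*(-46209) = ((½)*(7 + 7)/7 - 7548) + 46209 = ((½)*(⅐)*14 - 7548) + 46209 = (1 - 7548) + 46209 = -7547 + 46209 = 38662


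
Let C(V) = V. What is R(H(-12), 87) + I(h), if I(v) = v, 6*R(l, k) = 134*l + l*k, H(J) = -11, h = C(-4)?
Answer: -2455/6 ≈ -409.17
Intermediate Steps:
h = -4
R(l, k) = 67*l/3 + k*l/6 (R(l, k) = (134*l + l*k)/6 = (134*l + k*l)/6 = 67*l/3 + k*l/6)
R(H(-12), 87) + I(h) = (⅙)*(-11)*(134 + 87) - 4 = (⅙)*(-11)*221 - 4 = -2431/6 - 4 = -2455/6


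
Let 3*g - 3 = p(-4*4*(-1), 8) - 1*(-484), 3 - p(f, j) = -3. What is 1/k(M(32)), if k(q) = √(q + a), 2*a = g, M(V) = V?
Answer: √4110/685 ≈ 0.093590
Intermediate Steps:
p(f, j) = 6 (p(f, j) = 3 - 1*(-3) = 3 + 3 = 6)
g = 493/3 (g = 1 + (6 - 1*(-484))/3 = 1 + (6 + 484)/3 = 1 + (⅓)*490 = 1 + 490/3 = 493/3 ≈ 164.33)
a = 493/6 (a = (½)*(493/3) = 493/6 ≈ 82.167)
k(q) = √(493/6 + q) (k(q) = √(q + 493/6) = √(493/6 + q))
1/k(M(32)) = 1/(√(2958 + 36*32)/6) = 1/(√(2958 + 1152)/6) = 1/(√4110/6) = √4110/685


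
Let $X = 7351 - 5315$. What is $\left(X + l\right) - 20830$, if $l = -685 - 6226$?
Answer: $-25705$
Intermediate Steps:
$l = -6911$
$X = 2036$ ($X = 7351 - 5315 = 2036$)
$\left(X + l\right) - 20830 = \left(2036 - 6911\right) - 20830 = -4875 - 20830 = -25705$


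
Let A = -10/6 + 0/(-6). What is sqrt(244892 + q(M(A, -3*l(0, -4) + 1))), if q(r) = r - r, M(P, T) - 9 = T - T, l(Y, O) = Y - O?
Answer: 2*sqrt(61223) ≈ 494.87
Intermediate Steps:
A = -5/3 (A = -10*1/6 + 0*(-1/6) = -5/3 + 0 = -5/3 ≈ -1.6667)
M(P, T) = 9 (M(P, T) = 9 + (T - T) = 9 + 0 = 9)
q(r) = 0
sqrt(244892 + q(M(A, -3*l(0, -4) + 1))) = sqrt(244892 + 0) = sqrt(244892) = 2*sqrt(61223)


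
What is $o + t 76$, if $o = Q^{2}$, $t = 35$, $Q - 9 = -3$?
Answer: $2696$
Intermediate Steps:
$Q = 6$ ($Q = 9 - 3 = 6$)
$o = 36$ ($o = 6^{2} = 36$)
$o + t 76 = 36 + 35 \cdot 76 = 36 + 2660 = 2696$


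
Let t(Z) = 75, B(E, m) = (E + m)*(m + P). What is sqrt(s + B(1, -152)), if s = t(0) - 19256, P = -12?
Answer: sqrt(5583) ≈ 74.719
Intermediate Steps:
B(E, m) = (-12 + m)*(E + m) (B(E, m) = (E + m)*(m - 12) = (E + m)*(-12 + m) = (-12 + m)*(E + m))
s = -19181 (s = 75 - 19256 = -19181)
sqrt(s + B(1, -152)) = sqrt(-19181 + ((-152)**2 - 12*1 - 12*(-152) + 1*(-152))) = sqrt(-19181 + (23104 - 12 + 1824 - 152)) = sqrt(-19181 + 24764) = sqrt(5583)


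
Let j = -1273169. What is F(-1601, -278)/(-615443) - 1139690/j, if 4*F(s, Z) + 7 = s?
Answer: 701926046608/783562948867 ≈ 0.89581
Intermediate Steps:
F(s, Z) = -7/4 + s/4
F(-1601, -278)/(-615443) - 1139690/j = (-7/4 + (1/4)*(-1601))/(-615443) - 1139690/(-1273169) = (-7/4 - 1601/4)*(-1/615443) - 1139690*(-1/1273169) = -402*(-1/615443) + 1139690/1273169 = 402/615443 + 1139690/1273169 = 701926046608/783562948867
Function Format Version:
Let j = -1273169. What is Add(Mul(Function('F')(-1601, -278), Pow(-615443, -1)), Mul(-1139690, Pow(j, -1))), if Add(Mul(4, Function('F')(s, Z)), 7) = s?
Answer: Rational(701926046608, 783562948867) ≈ 0.89581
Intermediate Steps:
Function('F')(s, Z) = Add(Rational(-7, 4), Mul(Rational(1, 4), s))
Add(Mul(Function('F')(-1601, -278), Pow(-615443, -1)), Mul(-1139690, Pow(j, -1))) = Add(Mul(Add(Rational(-7, 4), Mul(Rational(1, 4), -1601)), Pow(-615443, -1)), Mul(-1139690, Pow(-1273169, -1))) = Add(Mul(Add(Rational(-7, 4), Rational(-1601, 4)), Rational(-1, 615443)), Mul(-1139690, Rational(-1, 1273169))) = Add(Mul(-402, Rational(-1, 615443)), Rational(1139690, 1273169)) = Add(Rational(402, 615443), Rational(1139690, 1273169)) = Rational(701926046608, 783562948867)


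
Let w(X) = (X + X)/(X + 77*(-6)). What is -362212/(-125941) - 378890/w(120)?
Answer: 271992826141/503764 ≈ 5.3992e+5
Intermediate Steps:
w(X) = 2*X/(-462 + X) (w(X) = (2*X)/(X - 462) = (2*X)/(-462 + X) = 2*X/(-462 + X))
-362212/(-125941) - 378890/w(120) = -362212/(-125941) - 378890/(2*120/(-462 + 120)) = -362212*(-1/125941) - 378890/(2*120/(-342)) = 362212/125941 - 378890/(2*120*(-1/342)) = 362212/125941 - 378890/(-40/57) = 362212/125941 - 378890*(-57/40) = 362212/125941 + 2159673/4 = 271992826141/503764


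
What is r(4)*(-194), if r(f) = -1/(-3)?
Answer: -194/3 ≈ -64.667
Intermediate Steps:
r(f) = ⅓ (r(f) = -1*(-⅓) = ⅓)
r(4)*(-194) = (⅓)*(-194) = -194/3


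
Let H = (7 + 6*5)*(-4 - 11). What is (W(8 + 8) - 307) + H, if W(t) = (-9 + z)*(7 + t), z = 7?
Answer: -908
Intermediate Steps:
W(t) = -14 - 2*t (W(t) = (-9 + 7)*(7 + t) = -2*(7 + t) = -14 - 2*t)
H = -555 (H = (7 + 30)*(-15) = 37*(-15) = -555)
(W(8 + 8) - 307) + H = ((-14 - 2*(8 + 8)) - 307) - 555 = ((-14 - 2*16) - 307) - 555 = ((-14 - 32) - 307) - 555 = (-46 - 307) - 555 = -353 - 555 = -908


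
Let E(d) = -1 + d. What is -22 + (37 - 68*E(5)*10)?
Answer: -2705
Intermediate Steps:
-22 + (37 - 68*E(5)*10) = -22 + (37 - 68*(-1 + 5)*10) = -22 + (37 - 272*10) = -22 + (37 - 68*40) = -22 + (37 - 2720) = -22 - 2683 = -2705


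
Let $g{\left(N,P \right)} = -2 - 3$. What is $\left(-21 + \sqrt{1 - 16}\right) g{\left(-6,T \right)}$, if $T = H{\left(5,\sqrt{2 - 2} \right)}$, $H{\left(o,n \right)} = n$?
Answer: $105 - 5 i \sqrt{15} \approx 105.0 - 19.365 i$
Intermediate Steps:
$T = 0$ ($T = \sqrt{2 - 2} = \sqrt{0} = 0$)
$g{\left(N,P \right)} = -5$ ($g{\left(N,P \right)} = -2 - 3 = -5$)
$\left(-21 + \sqrt{1 - 16}\right) g{\left(-6,T \right)} = \left(-21 + \sqrt{1 - 16}\right) \left(-5\right) = \left(-21 + \sqrt{-15}\right) \left(-5\right) = \left(-21 + i \sqrt{15}\right) \left(-5\right) = 105 - 5 i \sqrt{15}$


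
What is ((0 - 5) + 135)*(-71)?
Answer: -9230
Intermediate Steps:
((0 - 5) + 135)*(-71) = (-5 + 135)*(-71) = 130*(-71) = -9230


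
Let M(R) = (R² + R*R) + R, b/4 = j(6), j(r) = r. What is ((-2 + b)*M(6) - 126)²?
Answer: 2528100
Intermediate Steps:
b = 24 (b = 4*6 = 24)
M(R) = R + 2*R² (M(R) = (R² + R²) + R = 2*R² + R = R + 2*R²)
((-2 + b)*M(6) - 126)² = ((-2 + 24)*(6*(1 + 2*6)) - 126)² = (22*(6*(1 + 12)) - 126)² = (22*(6*13) - 126)² = (22*78 - 126)² = (1716 - 126)² = 1590² = 2528100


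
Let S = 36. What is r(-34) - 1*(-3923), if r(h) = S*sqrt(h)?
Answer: 3923 + 36*I*sqrt(34) ≈ 3923.0 + 209.91*I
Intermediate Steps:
r(h) = 36*sqrt(h)
r(-34) - 1*(-3923) = 36*sqrt(-34) - 1*(-3923) = 36*(I*sqrt(34)) + 3923 = 36*I*sqrt(34) + 3923 = 3923 + 36*I*sqrt(34)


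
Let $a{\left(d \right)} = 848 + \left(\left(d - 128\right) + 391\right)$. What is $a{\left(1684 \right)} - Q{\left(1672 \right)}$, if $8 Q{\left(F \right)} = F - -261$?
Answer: $\frac{20427}{8} \approx 2553.4$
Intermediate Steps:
$Q{\left(F \right)} = \frac{261}{8} + \frac{F}{8}$ ($Q{\left(F \right)} = \frac{F - -261}{8} = \frac{F + 261}{8} = \frac{261 + F}{8} = \frac{261}{8} + \frac{F}{8}$)
$a{\left(d \right)} = 1111 + d$ ($a{\left(d \right)} = 848 + \left(\left(-128 + d\right) + 391\right) = 848 + \left(263 + d\right) = 1111 + d$)
$a{\left(1684 \right)} - Q{\left(1672 \right)} = \left(1111 + 1684\right) - \left(\frac{261}{8} + \frac{1}{8} \cdot 1672\right) = 2795 - \left(\frac{261}{8} + 209\right) = 2795 - \frac{1933}{8} = \frac{20427}{8}$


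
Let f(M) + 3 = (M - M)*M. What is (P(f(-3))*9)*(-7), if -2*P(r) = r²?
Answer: 567/2 ≈ 283.50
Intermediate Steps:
f(M) = -3 (f(M) = -3 + (M - M)*M = -3 + 0*M = -3 + 0 = -3)
P(r) = -r²/2
(P(f(-3))*9)*(-7) = (-½*(-3)²*9)*(-7) = (-½*9*9)*(-7) = -9/2*9*(-7) = -81/2*(-7) = 567/2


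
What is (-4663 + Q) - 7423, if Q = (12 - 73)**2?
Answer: -8365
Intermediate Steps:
Q = 3721 (Q = (-61)**2 = 3721)
(-4663 + Q) - 7423 = (-4663 + 3721) - 7423 = -942 - 7423 = -8365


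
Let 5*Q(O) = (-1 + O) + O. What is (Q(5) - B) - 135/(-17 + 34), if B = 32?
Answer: -3242/85 ≈ -38.141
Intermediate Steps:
Q(O) = -⅕ + 2*O/5 (Q(O) = ((-1 + O) + O)/5 = (-1 + 2*O)/5 = -⅕ + 2*O/5)
(Q(5) - B) - 135/(-17 + 34) = ((-⅕ + (⅖)*5) - 1*32) - 135/(-17 + 34) = ((-⅕ + 2) - 32) - 135/17 = (9/5 - 32) + (1/17)*(-135) = -151/5 - 135/17 = -3242/85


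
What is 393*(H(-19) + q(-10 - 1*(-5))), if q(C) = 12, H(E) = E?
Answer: -2751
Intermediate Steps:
393*(H(-19) + q(-10 - 1*(-5))) = 393*(-19 + 12) = 393*(-7) = -2751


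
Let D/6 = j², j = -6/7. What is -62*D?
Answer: -13392/49 ≈ -273.31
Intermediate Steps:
j = -6/7 (j = -6*⅐ = -6/7 ≈ -0.85714)
D = 216/49 (D = 6*(-6/7)² = 6*(36/49) = 216/49 ≈ 4.4082)
-62*D = -62*216/49 = -13392/49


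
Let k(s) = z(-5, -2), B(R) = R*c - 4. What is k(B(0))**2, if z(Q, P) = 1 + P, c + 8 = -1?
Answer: 1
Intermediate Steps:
c = -9 (c = -8 - 1 = -9)
B(R) = -4 - 9*R (B(R) = R*(-9) - 4 = -9*R - 4 = -4 - 9*R)
k(s) = -1 (k(s) = 1 - 2 = -1)
k(B(0))**2 = (-1)**2 = 1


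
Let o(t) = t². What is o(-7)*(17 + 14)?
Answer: 1519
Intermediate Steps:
o(-7)*(17 + 14) = (-7)²*(17 + 14) = 49*31 = 1519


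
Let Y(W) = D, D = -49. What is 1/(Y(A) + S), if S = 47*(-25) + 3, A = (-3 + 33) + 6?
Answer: -1/1221 ≈ -0.00081900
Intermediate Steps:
A = 36 (A = 30 + 6 = 36)
Y(W) = -49
S = -1172 (S = -1175 + 3 = -1172)
1/(Y(A) + S) = 1/(-49 - 1172) = 1/(-1221) = -1/1221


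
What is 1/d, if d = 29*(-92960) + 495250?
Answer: -1/2200590 ≈ -4.5442e-7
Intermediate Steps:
d = -2200590 (d = -2695840 + 495250 = -2200590)
1/d = 1/(-2200590) = -1/2200590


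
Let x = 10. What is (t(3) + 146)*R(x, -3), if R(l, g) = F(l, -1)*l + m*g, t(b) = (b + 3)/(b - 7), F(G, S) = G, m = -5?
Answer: 33235/2 ≈ 16618.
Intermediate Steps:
t(b) = (3 + b)/(-7 + b)
R(l, g) = l² - 5*g (R(l, g) = l*l - 5*g = l² - 5*g)
(t(3) + 146)*R(x, -3) = ((3 + 3)/(-7 + 3) + 146)*(10² - 5*(-3)) = (6/(-4) + 146)*(100 + 15) = (-¼*6 + 146)*115 = (-3/2 + 146)*115 = (289/2)*115 = 33235/2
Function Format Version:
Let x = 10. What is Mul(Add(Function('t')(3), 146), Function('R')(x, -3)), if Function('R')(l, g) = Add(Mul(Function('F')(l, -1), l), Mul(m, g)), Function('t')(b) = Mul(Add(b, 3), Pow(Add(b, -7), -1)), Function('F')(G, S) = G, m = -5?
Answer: Rational(33235, 2) ≈ 16618.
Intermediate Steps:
Function('t')(b) = Mul(Pow(Add(-7, b), -1), Add(3, b)) (Function('t')(b) = Mul(Add(3, b), Pow(Add(-7, b), -1)) = Mul(Pow(Add(-7, b), -1), Add(3, b)))
Function('R')(l, g) = Add(Pow(l, 2), Mul(-5, g)) (Function('R')(l, g) = Add(Mul(l, l), Mul(-5, g)) = Add(Pow(l, 2), Mul(-5, g)))
Mul(Add(Function('t')(3), 146), Function('R')(x, -3)) = Mul(Add(Mul(Pow(Add(-7, 3), -1), Add(3, 3)), 146), Add(Pow(10, 2), Mul(-5, -3))) = Mul(Add(Mul(Pow(-4, -1), 6), 146), Add(100, 15)) = Mul(Add(Mul(Rational(-1, 4), 6), 146), 115) = Mul(Add(Rational(-3, 2), 146), 115) = Mul(Rational(289, 2), 115) = Rational(33235, 2)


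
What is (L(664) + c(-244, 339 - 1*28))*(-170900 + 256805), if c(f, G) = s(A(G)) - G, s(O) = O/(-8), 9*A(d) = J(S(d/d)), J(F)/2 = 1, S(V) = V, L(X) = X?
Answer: 121288315/4 ≈ 3.0322e+7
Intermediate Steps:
J(F) = 2 (J(F) = 2*1 = 2)
A(d) = 2/9 (A(d) = (⅑)*2 = 2/9)
s(O) = -O/8 (s(O) = O*(-⅛) = -O/8)
c(f, G) = -1/36 - G (c(f, G) = -⅛*2/9 - G = -1/36 - G)
(L(664) + c(-244, 339 - 1*28))*(-170900 + 256805) = (664 + (-1/36 - (339 - 1*28)))*(-170900 + 256805) = (664 + (-1/36 - (339 - 28)))*85905 = (664 + (-1/36 - 1*311))*85905 = (664 + (-1/36 - 311))*85905 = (664 - 11197/36)*85905 = (12707/36)*85905 = 121288315/4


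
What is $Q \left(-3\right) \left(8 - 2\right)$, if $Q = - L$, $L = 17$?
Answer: $306$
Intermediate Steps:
$Q = -17$ ($Q = \left(-1\right) 17 = -17$)
$Q \left(-3\right) \left(8 - 2\right) = \left(-17\right) \left(-3\right) \left(8 - 2\right) = 51 \left(8 - 2\right) = 51 \cdot 6 = 306$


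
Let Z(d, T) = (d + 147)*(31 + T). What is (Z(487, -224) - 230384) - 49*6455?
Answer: -669041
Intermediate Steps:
Z(d, T) = (31 + T)*(147 + d) (Z(d, T) = (147 + d)*(31 + T) = (31 + T)*(147 + d))
(Z(487, -224) - 230384) - 49*6455 = ((4557 + 31*487 + 147*(-224) - 224*487) - 230384) - 49*6455 = ((4557 + 15097 - 32928 - 109088) - 230384) - 316295 = (-122362 - 230384) - 316295 = -352746 - 316295 = -669041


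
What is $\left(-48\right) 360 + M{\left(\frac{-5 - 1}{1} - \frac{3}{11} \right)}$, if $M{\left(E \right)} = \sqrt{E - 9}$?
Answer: $-17280 + \frac{2 i \sqrt{462}}{11} \approx -17280.0 + 3.908 i$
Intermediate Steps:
$M{\left(E \right)} = \sqrt{-9 + E}$
$\left(-48\right) 360 + M{\left(\frac{-5 - 1}{1} - \frac{3}{11} \right)} = \left(-48\right) 360 + \sqrt{-9 + \left(\frac{-5 - 1}{1} - \frac{3}{11}\right)} = -17280 + \sqrt{-9 + \left(\left(-5 - 1\right) 1 - \frac{3}{11}\right)} = -17280 + \sqrt{-9 - \frac{69}{11}} = -17280 + \sqrt{- \frac{168}{11}} = -17280 + \frac{2 i \sqrt{462}}{11}$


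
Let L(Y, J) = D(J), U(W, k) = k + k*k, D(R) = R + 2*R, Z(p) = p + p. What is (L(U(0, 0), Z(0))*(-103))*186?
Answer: 0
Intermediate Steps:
Z(p) = 2*p
D(R) = 3*R
U(W, k) = k + k²
L(Y, J) = 3*J
(L(U(0, 0), Z(0))*(-103))*186 = ((3*(2*0))*(-103))*186 = ((3*0)*(-103))*186 = (0*(-103))*186 = 0*186 = 0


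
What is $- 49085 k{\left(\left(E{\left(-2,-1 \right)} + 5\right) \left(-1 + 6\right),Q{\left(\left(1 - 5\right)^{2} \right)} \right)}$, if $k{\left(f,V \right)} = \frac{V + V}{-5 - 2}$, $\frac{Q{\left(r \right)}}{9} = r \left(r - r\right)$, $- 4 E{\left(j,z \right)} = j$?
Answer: $0$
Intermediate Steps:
$E{\left(j,z \right)} = - \frac{j}{4}$
$Q{\left(r \right)} = 0$ ($Q{\left(r \right)} = 9 r \left(r - r\right) = 9 r 0 = 9 \cdot 0 = 0$)
$k{\left(f,V \right)} = - \frac{2 V}{7}$ ($k{\left(f,V \right)} = \frac{2 V}{-7} = 2 V \left(- \frac{1}{7}\right) = - \frac{2 V}{7}$)
$- 49085 k{\left(\left(E{\left(-2,-1 \right)} + 5\right) \left(-1 + 6\right),Q{\left(\left(1 - 5\right)^{2} \right)} \right)} = - 49085 \left(\left(- \frac{2}{7}\right) 0\right) = \left(-49085\right) 0 = 0$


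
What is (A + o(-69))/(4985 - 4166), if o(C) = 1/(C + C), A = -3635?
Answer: -38587/8694 ≈ -4.4383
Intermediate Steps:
o(C) = 1/(2*C)
(A + o(-69))/(4985 - 4166) = (-3635 + (½)/(-69))/(4985 - 4166) = (-3635 + (½)*(-1/69))/819 = (-3635 - 1/138)*(1/819) = -501631/138*1/819 = -38587/8694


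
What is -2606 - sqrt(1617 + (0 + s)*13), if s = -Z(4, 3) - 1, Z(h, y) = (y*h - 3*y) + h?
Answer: -2606 - sqrt(1513) ≈ -2644.9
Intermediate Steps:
Z(h, y) = h - 3*y + h*y (Z(h, y) = (h*y - 3*y) + h = (-3*y + h*y) + h = h - 3*y + h*y)
s = -8 (s = -(4 - 3*3 + 4*3) - 1 = -(4 - 9 + 12) - 1 = -1*7 - 1 = -7 - 1 = -8)
-2606 - sqrt(1617 + (0 + s)*13) = -2606 - sqrt(1617 + (0 - 8)*13) = -2606 - sqrt(1617 - 8*13) = -2606 - sqrt(1617 - 104) = -2606 - sqrt(1513)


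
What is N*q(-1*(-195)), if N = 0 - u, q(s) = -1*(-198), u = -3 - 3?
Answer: 1188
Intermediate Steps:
u = -6
q(s) = 198
N = 6 (N = 0 - 1*(-6) = 0 + 6 = 6)
N*q(-1*(-195)) = 6*198 = 1188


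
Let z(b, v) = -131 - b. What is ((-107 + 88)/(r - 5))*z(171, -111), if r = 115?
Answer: 2869/55 ≈ 52.164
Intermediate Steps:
((-107 + 88)/(r - 5))*z(171, -111) = ((-107 + 88)/(115 - 5))*(-131 - 1*171) = (-19/110)*(-131 - 171) = -19*1/110*(-302) = -19/110*(-302) = 2869/55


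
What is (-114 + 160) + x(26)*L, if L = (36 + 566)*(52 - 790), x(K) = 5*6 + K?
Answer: -24879410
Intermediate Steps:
x(K) = 30 + K
L = -444276 (L = 602*(-738) = -444276)
(-114 + 160) + x(26)*L = (-114 + 160) + (30 + 26)*(-444276) = 46 + 56*(-444276) = 46 - 24879456 = -24879410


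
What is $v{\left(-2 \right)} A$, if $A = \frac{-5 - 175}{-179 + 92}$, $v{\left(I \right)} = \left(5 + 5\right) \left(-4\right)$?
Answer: $- \frac{2400}{29} \approx -82.759$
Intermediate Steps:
$v{\left(I \right)} = -40$ ($v{\left(I \right)} = 10 \left(-4\right) = -40$)
$A = \frac{60}{29}$ ($A = - \frac{180}{-87} = \left(-180\right) \left(- \frac{1}{87}\right) = \frac{60}{29} \approx 2.069$)
$v{\left(-2 \right)} A = \left(-40\right) \frac{60}{29} = - \frac{2400}{29}$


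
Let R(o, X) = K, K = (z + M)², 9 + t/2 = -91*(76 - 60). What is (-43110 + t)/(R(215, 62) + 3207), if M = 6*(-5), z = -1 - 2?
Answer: -5755/537 ≈ -10.717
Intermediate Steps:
z = -3
M = -30
t = -2930 (t = -18 + 2*(-91*(76 - 60)) = -18 + 2*(-91*16) = -18 + 2*(-1456) = -18 - 2912 = -2930)
K = 1089 (K = (-3 - 30)² = (-33)² = 1089)
R(o, X) = 1089
(-43110 + t)/(R(215, 62) + 3207) = (-43110 - 2930)/(1089 + 3207) = -46040/4296 = -46040*1/4296 = -5755/537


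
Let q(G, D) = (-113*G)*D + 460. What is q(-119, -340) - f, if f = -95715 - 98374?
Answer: -4377431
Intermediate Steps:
q(G, D) = 460 - 113*D*G (q(G, D) = -113*D*G + 460 = 460 - 113*D*G)
f = -194089
q(-119, -340) - f = (460 - 113*(-340)*(-119)) - 1*(-194089) = (460 - 4571980) + 194089 = -4571520 + 194089 = -4377431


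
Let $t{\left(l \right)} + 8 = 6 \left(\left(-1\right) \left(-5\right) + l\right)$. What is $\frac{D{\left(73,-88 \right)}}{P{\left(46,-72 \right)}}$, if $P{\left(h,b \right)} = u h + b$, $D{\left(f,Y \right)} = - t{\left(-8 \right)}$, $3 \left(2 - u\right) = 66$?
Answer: $- \frac{13}{496} \approx -0.02621$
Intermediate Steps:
$u = -20$ ($u = 2 - 22 = -20$)
$t{\left(l \right)} = 22 + 6 l$ ($t{\left(l \right)} = -8 + 6 \left(\left(-1\right) \left(-5\right) + l\right) = -8 + 6 \left(5 + l\right) = -8 + \left(30 + 6 l\right) = 22 + 6 l$)
$D{\left(f,Y \right)} = 26$ ($D{\left(f,Y \right)} = - (22 + 6 \left(-8\right)) = - (22 - 48) = \left(-1\right) \left(-26\right) = 26$)
$P{\left(h,b \right)} = b - 20 h$ ($P{\left(h,b \right)} = - 20 h + b = b - 20 h$)
$\frac{D{\left(73,-88 \right)}}{P{\left(46,-72 \right)}} = \frac{26}{-72 - 920} = \frac{26}{-992} = 26 \left(- \frac{1}{992}\right) = - \frac{13}{496}$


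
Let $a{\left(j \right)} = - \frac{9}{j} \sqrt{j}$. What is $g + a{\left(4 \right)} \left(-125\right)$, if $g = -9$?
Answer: $\frac{1107}{2} \approx 553.5$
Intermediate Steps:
$a{\left(j \right)} = - \frac{9}{\sqrt{j}}$
$g + a{\left(4 \right)} \left(-125\right) = -9 + - \frac{9}{2} \left(-125\right) = -9 + \left(-9\right) \frac{1}{2} \left(-125\right) = -9 - - \frac{1125}{2} = -9 + \frac{1125}{2} = \frac{1107}{2}$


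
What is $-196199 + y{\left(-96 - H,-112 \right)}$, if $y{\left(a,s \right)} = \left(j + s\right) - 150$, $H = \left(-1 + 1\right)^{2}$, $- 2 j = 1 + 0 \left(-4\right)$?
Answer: $- \frac{392923}{2} \approx -1.9646 \cdot 10^{5}$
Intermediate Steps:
$j = - \frac{1}{2}$ ($j = - \frac{1 + 0 \left(-4\right)}{2} = - \frac{1 + 0}{2} = \left(- \frac{1}{2}\right) 1 = - \frac{1}{2} \approx -0.5$)
$H = 0$ ($H = 0^{2} = 0$)
$y{\left(a,s \right)} = - \frac{301}{2} + s$ ($y{\left(a,s \right)} = \left(- \frac{1}{2} + s\right) - 150 = - \frac{301}{2} + s$)
$-196199 + y{\left(-96 - H,-112 \right)} = -196199 - \frac{525}{2} = - \frac{392923}{2}$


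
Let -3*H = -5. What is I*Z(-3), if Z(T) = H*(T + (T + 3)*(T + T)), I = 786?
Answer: -3930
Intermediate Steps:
H = 5/3 (H = -1/3*(-5) = 5/3 ≈ 1.6667)
Z(T) = 5*T/3 + 10*T*(3 + T)/3 (Z(T) = 5*(T + (T + 3)*(T + T))/3 = 5*(T + (3 + T)*(2*T))/3 = 5*(T + 2*T*(3 + T))/3 = 5*T/3 + 10*T*(3 + T)/3)
I*Z(-3) = 786*((5/3)*(-3)*(7 + 2*(-3))) = 786*((5/3)*(-3)*(7 - 6)) = 786*((5/3)*(-3)*1) = 786*(-5) = -3930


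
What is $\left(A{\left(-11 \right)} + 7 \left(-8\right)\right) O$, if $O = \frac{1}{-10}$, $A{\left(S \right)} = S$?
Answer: $\frac{67}{10} \approx 6.7$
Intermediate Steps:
$O = - \frac{1}{10} \approx -0.1$
$\left(A{\left(-11 \right)} + 7 \left(-8\right)\right) O = \left(-11 + 7 \left(-8\right)\right) \left(- \frac{1}{10}\right) = \left(-11 - 56\right) \left(- \frac{1}{10}\right) = \left(-67\right) \left(- \frac{1}{10}\right) = \frac{67}{10}$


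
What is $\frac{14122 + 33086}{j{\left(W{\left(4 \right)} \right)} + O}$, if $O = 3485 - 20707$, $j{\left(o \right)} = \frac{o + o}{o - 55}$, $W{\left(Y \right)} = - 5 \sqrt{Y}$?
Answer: $- \frac{306852}{111941} \approx -2.7412$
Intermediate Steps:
$j{\left(o \right)} = \frac{2 o}{-55 + o}$
$O = -17222$
$\frac{14122 + 33086}{j{\left(W{\left(4 \right)} \right)} + O} = \frac{14122 + 33086}{\frac{2 \left(- 5 \sqrt{4}\right)}{-55 - 5 \sqrt{4}} - 17222} = \frac{47208}{\frac{2 \left(\left(-5\right) 2\right)}{-55 - 10} - 17222} = \frac{47208}{2 \left(-10\right) \frac{1}{-55 - 10} - 17222} = \frac{47208}{2 \left(-10\right) \frac{1}{-65} - 17222} = \frac{47208}{2 \left(-10\right) \left(- \frac{1}{65}\right) - 17222} = \frac{47208}{\frac{4}{13} - 17222} = \frac{47208}{- \frac{223882}{13}} = 47208 \left(- \frac{13}{223882}\right) = - \frac{306852}{111941}$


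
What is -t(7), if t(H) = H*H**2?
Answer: -343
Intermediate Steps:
t(H) = H**3
-t(7) = -1*7**3 = -1*343 = -343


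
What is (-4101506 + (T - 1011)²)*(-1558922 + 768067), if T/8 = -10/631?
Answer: 969579478418341375/398161 ≈ 2.4351e+12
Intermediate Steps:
T = -80/631 (T = 8*(-10/631) = -80/631 ≈ -0.12678)
(-4101506 + (T - 1011)²)*(-1558922 + 768067) = (-4101506 + (-80/631 - 1011)²)*(-1558922 + 768067) = (-4101506 + (-638021/631)²)*(-790855) = (-4101506 + 407070796441/398161)*(-790855) = -1225988934025/398161*(-790855) = 969579478418341375/398161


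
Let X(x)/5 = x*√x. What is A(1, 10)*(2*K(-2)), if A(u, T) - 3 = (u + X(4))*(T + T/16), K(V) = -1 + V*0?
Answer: -3509/4 ≈ -877.25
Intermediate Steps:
K(V) = -1 (K(V) = -1 + 0 = -1)
X(x) = 5*x^(3/2) (X(x) = 5*(x*√x) = 5*x^(3/2))
A(u, T) = 3 + 17*T*(40 + u)/16 (A(u, T) = 3 + (u + 5*4^(3/2))*(T + T/16) = 3 + (u + 5*8)*(T + T*(1/16)) = 3 + (u + 40)*(T + T/16) = 3 + (40 + u)*(17*T/16) = 3 + 17*T*(40 + u)/16)
A(1, 10)*(2*K(-2)) = (3 + (85/2)*10 + (17/16)*10*1)*(2*(-1)) = (3 + 425 + 85/8)*(-2) = (3509/8)*(-2) = -3509/4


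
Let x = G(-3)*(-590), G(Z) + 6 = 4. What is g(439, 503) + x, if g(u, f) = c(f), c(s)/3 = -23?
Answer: 1111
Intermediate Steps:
c(s) = -69 (c(s) = 3*(-23) = -69)
G(Z) = -2 (G(Z) = -6 + 4 = -2)
g(u, f) = -69
x = 1180 (x = -2*(-590) = 1180)
g(439, 503) + x = -69 + 1180 = 1111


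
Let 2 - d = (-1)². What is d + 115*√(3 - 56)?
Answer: 1 + 115*I*√53 ≈ 1.0 + 837.21*I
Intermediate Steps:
d = 1 (d = 2 - 1*(-1)² = 2 - 1*1 = 2 - 1 = 1)
d + 115*√(3 - 56) = 1 + 115*√(3 - 56) = 1 + 115*√(-53) = 1 + 115*(I*√53) = 1 + 115*I*√53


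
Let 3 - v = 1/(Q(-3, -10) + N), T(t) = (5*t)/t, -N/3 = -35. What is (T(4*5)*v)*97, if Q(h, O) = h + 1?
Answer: 149380/103 ≈ 1450.3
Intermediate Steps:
N = 105 (N = -3*(-35) = 105)
Q(h, O) = 1 + h
T(t) = 5
v = 308/103 (v = 3 - 1/((1 - 3) + 105) = 3 - 1/(-2 + 105) = 3 - 1/103 = 308/103 ≈ 2.9903)
(T(4*5)*v)*97 = (5*(308/103))*97 = (1540/103)*97 = 149380/103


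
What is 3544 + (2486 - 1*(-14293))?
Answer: 20323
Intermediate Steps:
3544 + (2486 - 1*(-14293)) = 3544 + (2486 + 14293) = 3544 + 16779 = 20323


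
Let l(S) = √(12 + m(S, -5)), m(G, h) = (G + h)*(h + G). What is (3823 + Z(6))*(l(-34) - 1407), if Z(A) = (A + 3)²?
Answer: -5492928 + 3904*√1533 ≈ -5.3401e+6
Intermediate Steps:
m(G, h) = (G + h)² (m(G, h) = (G + h)*(G + h) = (G + h)²)
Z(A) = (3 + A)²
l(S) = √(12 + (-5 + S)²) (l(S) = √(12 + (S - 5)²) = √(12 + (-5 + S)²))
(3823 + Z(6))*(l(-34) - 1407) = (3823 + (3 + 6)²)*(√(12 + (-5 - 34)²) - 1407) = (3823 + 9²)*(√(12 + (-39)²) - 1407) = (3823 + 81)*(√(12 + 1521) - 1407) = 3904*(√1533 - 1407) = 3904*(-1407 + √1533) = -5492928 + 3904*√1533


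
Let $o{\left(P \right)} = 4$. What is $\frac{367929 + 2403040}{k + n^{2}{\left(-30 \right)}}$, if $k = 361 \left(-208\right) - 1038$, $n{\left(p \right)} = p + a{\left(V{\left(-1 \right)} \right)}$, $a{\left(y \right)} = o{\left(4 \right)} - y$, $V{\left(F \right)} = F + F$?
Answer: $- \frac{2770969}{75550} \approx -36.677$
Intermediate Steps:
$V{\left(F \right)} = 2 F$
$a{\left(y \right)} = 4 - y$
$n{\left(p \right)} = 6 + p$ ($n{\left(p \right)} = p + \left(4 - 2 \left(-1\right)\right) = p + \left(4 - -2\right) = p + \left(4 + 2\right) = p + 6 = 6 + p$)
$k = -76126$ ($k = -75088 - 1038 = -76126$)
$\frac{367929 + 2403040}{k + n^{2}{\left(-30 \right)}} = \frac{367929 + 2403040}{-76126 + \left(6 - 30\right)^{2}} = \frac{2770969}{-76126 + \left(-24\right)^{2}} = \frac{2770969}{-76126 + 576} = \frac{2770969}{-75550} = 2770969 \left(- \frac{1}{75550}\right) = - \frac{2770969}{75550}$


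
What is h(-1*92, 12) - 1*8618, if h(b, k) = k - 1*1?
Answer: -8607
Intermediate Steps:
h(b, k) = -1 + k (h(b, k) = k - 1 = -1 + k)
h(-1*92, 12) - 1*8618 = (-1 + 12) - 1*8618 = 11 - 8618 = -8607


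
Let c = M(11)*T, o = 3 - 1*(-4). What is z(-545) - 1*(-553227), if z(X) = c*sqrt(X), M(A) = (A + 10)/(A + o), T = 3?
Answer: 553227 + 7*I*sqrt(545)/2 ≈ 5.5323e+5 + 81.708*I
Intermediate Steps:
o = 7 (o = 3 + 4 = 7)
M(A) = (10 + A)/(7 + A) (M(A) = (A + 10)/(A + 7) = (10 + A)/(7 + A))
c = 7/2 (c = ((10 + 11)/(7 + 11))*3 = (21/18)*3 = ((1/18)*21)*3 = (7/6)*3 = 7/2 ≈ 3.5000)
z(X) = 7*sqrt(X)/2
z(-545) - 1*(-553227) = 7*sqrt(-545)/2 - 1*(-553227) = 7*(I*sqrt(545))/2 + 553227 = 7*I*sqrt(545)/2 + 553227 = 553227 + 7*I*sqrt(545)/2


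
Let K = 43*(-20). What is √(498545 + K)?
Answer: √497685 ≈ 705.47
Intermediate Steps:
K = -860
√(498545 + K) = √(498545 - 860) = √497685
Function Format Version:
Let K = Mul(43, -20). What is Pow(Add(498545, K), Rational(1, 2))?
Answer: Pow(497685, Rational(1, 2)) ≈ 705.47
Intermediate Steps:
K = -860
Pow(Add(498545, K), Rational(1, 2)) = Pow(Add(498545, -860), Rational(1, 2)) = Pow(497685, Rational(1, 2))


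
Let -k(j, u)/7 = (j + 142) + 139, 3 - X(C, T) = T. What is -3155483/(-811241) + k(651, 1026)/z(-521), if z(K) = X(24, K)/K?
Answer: 689766219264/106272571 ≈ 6490.5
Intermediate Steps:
X(C, T) = 3 - T
z(K) = (3 - K)/K
k(j, u) = -1967 - 7*j (k(j, u) = -7*((j + 142) + 139) = -7*((142 + j) + 139) = -7*(281 + j) = -1967 - 7*j)
-3155483/(-811241) + k(651, 1026)/z(-521) = -3155483/(-811241) + (-1967 - 7*651)/(((3 - 1*(-521))/(-521))) = -3155483*(-1/811241) + (-1967 - 4557)/((-(3 + 521)/521)) = 3155483/811241 - 6524/((-1/521*524)) = 3155483/811241 - 6524/(-524/521) = 3155483/811241 - 6524*(-521/524) = 3155483/811241 + 849751/131 = 689766219264/106272571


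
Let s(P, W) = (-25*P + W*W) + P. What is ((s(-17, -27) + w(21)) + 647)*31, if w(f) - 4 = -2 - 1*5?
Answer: 55211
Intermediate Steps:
s(P, W) = W² - 24*P (s(P, W) = (-25*P + W²) + P = (W² - 25*P) + P = W² - 24*P)
w(f) = -3 (w(f) = 4 + (-2 - 1*5) = 4 + (-2 - 5) = 4 - 7 = -3)
((s(-17, -27) + w(21)) + 647)*31 = ((((-27)² - 24*(-17)) - 3) + 647)*31 = (((729 + 408) - 3) + 647)*31 = ((1137 - 3) + 647)*31 = (1134 + 647)*31 = 1781*31 = 55211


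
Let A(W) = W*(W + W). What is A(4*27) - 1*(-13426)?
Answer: 36754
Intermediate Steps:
A(W) = 2*W**2 (A(W) = W*(2*W) = 2*W**2)
A(4*27) - 1*(-13426) = 2*(4*27)**2 - 1*(-13426) = 2*108**2 + 13426 = 2*11664 + 13426 = 23328 + 13426 = 36754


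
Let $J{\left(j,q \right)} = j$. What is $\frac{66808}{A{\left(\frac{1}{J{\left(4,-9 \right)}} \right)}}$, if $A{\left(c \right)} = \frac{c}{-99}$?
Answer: $-26455968$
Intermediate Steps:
$A{\left(c \right)} = - \frac{c}{99}$ ($A{\left(c \right)} = c \left(- \frac{1}{99}\right) = - \frac{c}{99}$)
$\frac{66808}{A{\left(\frac{1}{J{\left(4,-9 \right)}} \right)}} = \frac{66808}{\left(- \frac{1}{99}\right) \frac{1}{4}} = \frac{66808}{- \frac{1}{396}} = 66808 \left(-396\right) = -26455968$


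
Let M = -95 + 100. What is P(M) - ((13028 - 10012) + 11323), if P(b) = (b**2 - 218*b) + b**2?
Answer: -15379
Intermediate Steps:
M = 5
P(b) = -218*b + 2*b**2
P(M) - ((13028 - 10012) + 11323) = 2*5*(-109 + 5) - ((13028 - 10012) + 11323) = 2*5*(-104) - (3016 + 11323) = -1040 - 1*14339 = -1040 - 14339 = -15379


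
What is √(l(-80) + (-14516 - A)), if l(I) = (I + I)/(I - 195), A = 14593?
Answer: I*√88052965/55 ≈ 170.61*I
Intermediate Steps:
l(I) = 2*I/(-195 + I) (l(I) = (2*I)/(-195 + I) = 2*I/(-195 + I))
√(l(-80) + (-14516 - A)) = √(2*(-80)/(-195 - 80) + (-14516 - 1*14593)) = √(2*(-80)/(-275) + (-14516 - 14593)) = √(2*(-80)*(-1/275) - 29109) = √(32/55 - 29109) = √(-1600963/55) = I*√88052965/55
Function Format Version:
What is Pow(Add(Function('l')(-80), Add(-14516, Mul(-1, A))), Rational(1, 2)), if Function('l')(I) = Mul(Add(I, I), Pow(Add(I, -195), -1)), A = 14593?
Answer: Mul(Rational(1, 55), I, Pow(88052965, Rational(1, 2))) ≈ Mul(170.61, I)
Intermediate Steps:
Function('l')(I) = Mul(2, I, Pow(Add(-195, I), -1)) (Function('l')(I) = Mul(Mul(2, I), Pow(Add(-195, I), -1)) = Mul(2, I, Pow(Add(-195, I), -1)))
Pow(Add(Function('l')(-80), Add(-14516, Mul(-1, A))), Rational(1, 2)) = Pow(Add(Mul(2, -80, Pow(Add(-195, -80), -1)), Add(-14516, Mul(-1, 14593))), Rational(1, 2)) = Pow(Add(Mul(2, -80, Pow(-275, -1)), Add(-14516, -14593)), Rational(1, 2)) = Pow(Add(Mul(2, -80, Rational(-1, 275)), -29109), Rational(1, 2)) = Pow(Add(Rational(32, 55), -29109), Rational(1, 2)) = Pow(Rational(-1600963, 55), Rational(1, 2)) = Mul(Rational(1, 55), I, Pow(88052965, Rational(1, 2)))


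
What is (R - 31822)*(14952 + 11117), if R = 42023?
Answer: 265929869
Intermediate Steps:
(R - 31822)*(14952 + 11117) = (42023 - 31822)*(14952 + 11117) = 10201*26069 = 265929869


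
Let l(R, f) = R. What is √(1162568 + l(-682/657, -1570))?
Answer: √55757874062/219 ≈ 1078.2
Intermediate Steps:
√(1162568 + l(-682/657, -1570)) = √(1162568 - 682/657) = √(763806494/657) = √55757874062/219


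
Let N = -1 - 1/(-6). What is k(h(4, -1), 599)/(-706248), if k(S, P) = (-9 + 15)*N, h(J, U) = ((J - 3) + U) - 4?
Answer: 5/706248 ≈ 7.0797e-6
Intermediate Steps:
h(J, U) = -7 + J + U (h(J, U) = ((-3 + J) + U) - 4 = (-3 + J + U) - 4 = -7 + J + U)
N = -5/6 (N = -1 - 1*(-1/6) = -1 + 1/6 = -5/6 ≈ -0.83333)
k(S, P) = -5 (k(S, P) = (-9 + 15)*(-5/6) = 6*(-5/6) = -5)
k(h(4, -1), 599)/(-706248) = -5/(-706248) = -5*(-1/706248) = 5/706248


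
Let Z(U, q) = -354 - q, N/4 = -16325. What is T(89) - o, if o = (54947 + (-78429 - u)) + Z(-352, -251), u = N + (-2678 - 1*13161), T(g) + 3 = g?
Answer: -57468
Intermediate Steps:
N = -65300 (N = 4*(-16325) = -65300)
T(g) = -3 + g
u = -81139 (u = -65300 + (-2678 - 1*13161) = -65300 + (-2678 - 13161) = -65300 - 15839 = -81139)
o = 57554 (o = (54947 + (-78429 - 1*(-81139))) + (-354 - 1*(-251)) = (54947 + (-78429 + 81139)) + (-354 + 251) = (54947 + 2710) - 103 = 57657 - 103 = 57554)
T(89) - o = (-3 + 89) - 1*57554 = 86 - 57554 = -57468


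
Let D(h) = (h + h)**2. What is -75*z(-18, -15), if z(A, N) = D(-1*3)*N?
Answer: 40500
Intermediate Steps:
D(h) = 4*h**2 (D(h) = (2*h)**2 = 4*h**2)
z(A, N) = 36*N (z(A, N) = (4*(-1*3)**2)*N = (4*(-3)**2)*N = (4*9)*N = 36*N)
-75*z(-18, -15) = -2700*(-15) = -75*(-540) = 40500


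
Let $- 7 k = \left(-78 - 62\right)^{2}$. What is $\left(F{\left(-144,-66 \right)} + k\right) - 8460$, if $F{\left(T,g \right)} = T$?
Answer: $-11404$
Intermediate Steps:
$k = -2800$ ($k = - \frac{\left(-78 - 62\right)^{2}}{7} = - \frac{\left(-140\right)^{2}}{7} = \left(- \frac{1}{7}\right) 19600 = -2800$)
$\left(F{\left(-144,-66 \right)} + k\right) - 8460 = \left(-144 - 2800\right) - 8460 = -2944 - 8460 = -11404$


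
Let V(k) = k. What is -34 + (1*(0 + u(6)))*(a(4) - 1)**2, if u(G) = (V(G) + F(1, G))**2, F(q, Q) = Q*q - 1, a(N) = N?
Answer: 1055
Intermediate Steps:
F(q, Q) = -1 + Q*q
u(G) = (-1 + 2*G)**2 (u(G) = (G + (-1 + G*1))**2 = (G + (-1 + G))**2 = (-1 + 2*G)**2)
-34 + (1*(0 + u(6)))*(a(4) - 1)**2 = -34 + (1*(0 + (-1 + 2*6)**2))*(4 - 1)**2 = -34 + (1*(0 + (-1 + 12)**2))*3**2 = -34 + (1*(0 + 11**2))*9 = -34 + (1*(0 + 121))*9 = -34 + (1*121)*9 = -34 + 121*9 = -34 + 1089 = 1055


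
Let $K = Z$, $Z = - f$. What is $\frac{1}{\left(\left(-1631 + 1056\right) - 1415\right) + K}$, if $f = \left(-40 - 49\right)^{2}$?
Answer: $- \frac{1}{9911} \approx -0.0001009$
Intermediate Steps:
$f = 7921$ ($f = \left(-89\right)^{2} = 7921$)
$Z = -7921$ ($Z = \left(-1\right) 7921 = -7921$)
$K = -7921$
$\frac{1}{\left(\left(-1631 + 1056\right) - 1415\right) + K} = \frac{1}{\left(\left(-1631 + 1056\right) - 1415\right) - 7921} = \frac{1}{\left(-575 - 1415\right) - 7921} = \frac{1}{-1990 - 7921} = \frac{1}{-9911} = - \frac{1}{9911}$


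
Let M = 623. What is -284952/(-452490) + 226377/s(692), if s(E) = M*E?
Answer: 37546782527/32512613140 ≈ 1.1548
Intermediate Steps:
s(E) = 623*E
-284952/(-452490) + 226377/s(692) = -284952/(-452490) + 226377/((623*692)) = -284952*(-1/452490) + 226377/431116 = 47492/75415 + 226377*(1/431116) = 47492/75415 + 226377/431116 = 37546782527/32512613140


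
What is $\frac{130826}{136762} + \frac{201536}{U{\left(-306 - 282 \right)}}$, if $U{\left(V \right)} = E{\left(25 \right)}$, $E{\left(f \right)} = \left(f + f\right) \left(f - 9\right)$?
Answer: $\frac{432298863}{1709525} \approx 252.88$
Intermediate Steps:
$E{\left(f \right)} = 2 f \left(-9 + f\right)$
$U{\left(V \right)} = 800$ ($U{\left(V \right)} = 2 \cdot 25 \left(-9 + 25\right) = 2 \cdot 25 \cdot 16 = 800$)
$\frac{130826}{136762} + \frac{201536}{U{\left(-306 - 282 \right)}} = \frac{130826}{136762} + \frac{201536}{800} = 130826 \cdot \frac{1}{136762} + 201536 \cdot \frac{1}{800} = \frac{65413}{68381} + \frac{6298}{25} = \frac{432298863}{1709525}$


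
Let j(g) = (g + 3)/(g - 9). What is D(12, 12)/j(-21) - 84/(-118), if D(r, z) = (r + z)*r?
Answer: 28362/59 ≈ 480.71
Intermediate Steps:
D(r, z) = r*(r + z)
j(g) = (3 + g)/(-9 + g)
D(12, 12)/j(-21) - 84/(-118) = (12*(12 + 12))/(((3 - 21)/(-9 - 21))) - 84/(-118) = (12*24)/((-18/(-30))) - 84*(-1/118) = 288/((-1/30*(-18))) + 42/59 = 288/(⅗) + 42/59 = 288*(5/3) + 42/59 = 480 + 42/59 = 28362/59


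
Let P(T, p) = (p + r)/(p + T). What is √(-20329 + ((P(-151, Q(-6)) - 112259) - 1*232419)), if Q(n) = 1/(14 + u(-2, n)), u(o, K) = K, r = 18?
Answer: I*√531760257958/1207 ≈ 604.16*I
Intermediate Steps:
Q(n) = 1/(14 + n)
P(T, p) = (18 + p)/(T + p) (P(T, p) = (p + 18)/(p + T) = (18 + p)/(T + p))
√(-20329 + ((P(-151, Q(-6)) - 112259) - 1*232419)) = √(-20329 + (((18 + 1/(14 - 6))/(-151 + 1/(14 - 6)) - 112259) - 1*232419)) = √(-20329 + (((18 + 1/8)/(-151 + 1/8) - 112259) - 232419)) = √(-20329 + (((18 + ⅛)/(-151 + ⅛) - 112259) - 232419)) = √(-20329 + (((145/8)/(-1207/8) - 112259) - 232419)) = √(-20329 + ((-8/1207*145/8 - 112259) - 232419)) = √(-20329 + ((-145/1207 - 112259) - 232419)) = √(-20329 + (-135496758/1207 - 232419)) = √(-20329 - 416026491/1207) = √(-440563594/1207) = I*√531760257958/1207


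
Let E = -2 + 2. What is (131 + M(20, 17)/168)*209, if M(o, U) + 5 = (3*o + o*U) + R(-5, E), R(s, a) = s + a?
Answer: 780197/28 ≈ 27864.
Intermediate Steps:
E = 0
R(s, a) = a + s
M(o, U) = -10 + 3*o + U*o (M(o, U) = -5 + ((3*o + o*U) + (0 - 5)) = -5 + ((3*o + U*o) - 5) = -5 + (-5 + 3*o + U*o) = -10 + 3*o + U*o)
(131 + M(20, 17)/168)*209 = (131 + (-10 + 3*20 + 17*20)/168)*209 = (131 + (-10 + 60 + 340)*(1/168))*209 = (131 + 390*(1/168))*209 = (131 + 65/28)*209 = (3733/28)*209 = 780197/28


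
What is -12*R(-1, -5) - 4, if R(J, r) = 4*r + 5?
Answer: 176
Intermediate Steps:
R(J, r) = 5 + 4*r
-12*R(-1, -5) - 4 = -12*(5 + 4*(-5)) - 4 = -12*(5 - 20) - 4 = -12*(-15) - 4 = 180 - 4 = 176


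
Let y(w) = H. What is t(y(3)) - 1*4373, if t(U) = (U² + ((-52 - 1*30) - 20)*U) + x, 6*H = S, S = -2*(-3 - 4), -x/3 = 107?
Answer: -44339/9 ≈ -4926.6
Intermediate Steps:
x = -321 (x = -3*107 = -321)
S = 14 (S = -2*(-7) = 14)
H = 7/3 (H = (⅙)*14 = 7/3 ≈ 2.3333)
y(w) = 7/3
t(U) = -321 + U² - 102*U (t(U) = (U² + ((-52 - 1*30) - 20)*U) - 321 = (U² + ((-52 - 30) - 20)*U) - 321 = (U² + (-82 - 20)*U) - 321 = (U² - 102*U) - 321 = -321 + U² - 102*U)
t(y(3)) - 1*4373 = (-321 + (7/3)² - 102*7/3) - 1*4373 = (-321 + 49/9 - 238) - 4373 = -4982/9 - 4373 = -44339/9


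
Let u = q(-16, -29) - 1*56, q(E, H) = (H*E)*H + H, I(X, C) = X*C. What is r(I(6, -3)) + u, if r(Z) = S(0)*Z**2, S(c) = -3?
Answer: -14513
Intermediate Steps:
I(X, C) = C*X
q(E, H) = H + E*H**2 (q(E, H) = (E*H)*H + H = E*H**2 + H = H + E*H**2)
r(Z) = -3*Z**2
u = -13541 (u = -29*(1 - 16*(-29)) - 1*56 = -29*(1 + 464) - 56 = -29*465 - 56 = -13485 - 56 = -13541)
r(I(6, -3)) + u = -3*(-3*6)**2 - 13541 = -3*(-18)**2 - 13541 = -3*324 - 13541 = -972 - 13541 = -14513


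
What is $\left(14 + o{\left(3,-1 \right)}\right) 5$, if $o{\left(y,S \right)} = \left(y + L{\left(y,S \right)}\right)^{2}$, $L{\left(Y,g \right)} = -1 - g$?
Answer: $115$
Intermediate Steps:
$o{\left(y,S \right)} = \left(-1 + y - S\right)^{2}$ ($o{\left(y,S \right)} = \left(y - \left(1 + S\right)\right)^{2} = \left(-1 + y - S\right)^{2}$)
$\left(14 + o{\left(3,-1 \right)}\right) 5 = \left(14 + \left(1 - 1 - 3\right)^{2}\right) 5 = \left(14 + \left(-3\right)^{2}\right) 5 = \left(14 + 9\right) 5 = 23 \cdot 5 = 115$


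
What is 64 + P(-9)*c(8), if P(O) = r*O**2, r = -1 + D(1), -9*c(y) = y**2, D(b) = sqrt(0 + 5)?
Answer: 640 - 576*sqrt(5) ≈ -647.98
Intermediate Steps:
D(b) = sqrt(5)
c(y) = -y**2/9
r = -1 + sqrt(5) ≈ 1.2361
P(O) = O**2*(-1 + sqrt(5)) (P(O) = (-1 + sqrt(5))*O**2 = O**2*(-1 + sqrt(5)))
64 + P(-9)*c(8) = 64 + ((-9)**2*(-1 + sqrt(5)))*(-1/9*8**2) = 64 + (81*(-1 + sqrt(5)))*(-1/9*64) = 64 + (-81 + 81*sqrt(5))*(-64/9) = 64 + (576 - 576*sqrt(5)) = 640 - 576*sqrt(5)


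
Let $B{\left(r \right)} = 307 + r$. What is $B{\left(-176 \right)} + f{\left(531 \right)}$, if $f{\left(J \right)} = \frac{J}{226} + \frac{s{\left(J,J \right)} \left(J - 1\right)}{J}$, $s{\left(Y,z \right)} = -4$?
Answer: $\frac{15523627}{120006} \approx 129.36$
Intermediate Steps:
$f{\left(J \right)} = \frac{J}{226} + \frac{4 - 4 J}{J}$ ($f{\left(J \right)} = \frac{J}{226} + \frac{\left(-4\right) \left(J - 1\right)}{J} = J \frac{1}{226} + \frac{\left(-4\right) \left(-1 + J\right)}{J} = \frac{J}{226} + \frac{4 - 4 J}{J}$)
$B{\left(-176 \right)} + f{\left(531 \right)} = \left(307 - 176\right) + \left(-4 + \frac{4}{531} + \frac{1}{226} \cdot 531\right) = 131 + \left(-4 + 4 \cdot \frac{1}{531} + \frac{531}{226}\right) = 131 + \left(-4 + \frac{4}{531} + \frac{531}{226}\right) = 131 - \frac{197159}{120006} = \frac{15523627}{120006}$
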